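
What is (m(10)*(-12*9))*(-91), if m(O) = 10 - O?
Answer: 0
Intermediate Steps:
(m(10)*(-12*9))*(-91) = ((10 - 1*10)*(-12*9))*(-91) = ((10 - 10)*(-108))*(-91) = (0*(-108))*(-91) = 0*(-91) = 0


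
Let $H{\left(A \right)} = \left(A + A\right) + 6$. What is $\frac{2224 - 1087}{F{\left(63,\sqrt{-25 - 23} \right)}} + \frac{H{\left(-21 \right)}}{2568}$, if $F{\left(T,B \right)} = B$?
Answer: $- \frac{3}{214} - \frac{379 i \sqrt{3}}{4} \approx -0.014019 - 164.11 i$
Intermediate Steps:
$H{\left(A \right)} = 6 + 2 A$ ($H{\left(A \right)} = 2 A + 6 = 6 + 2 A$)
$\frac{2224 - 1087}{F{\left(63,\sqrt{-25 - 23} \right)}} + \frac{H{\left(-21 \right)}}{2568} = \frac{2224 - 1087}{\sqrt{-25 - 23}} + \frac{6 + 2 \left(-21\right)}{2568} = \frac{2224 - 1087}{\sqrt{-48}} + \left(6 - 42\right) \frac{1}{2568} = \frac{1137}{4 i \sqrt{3}} - \frac{3}{214} = 1137 \left(- \frac{i \sqrt{3}}{12}\right) - \frac{3}{214} = - \frac{379 i \sqrt{3}}{4} - \frac{3}{214} = - \frac{3}{214} - \frac{379 i \sqrt{3}}{4}$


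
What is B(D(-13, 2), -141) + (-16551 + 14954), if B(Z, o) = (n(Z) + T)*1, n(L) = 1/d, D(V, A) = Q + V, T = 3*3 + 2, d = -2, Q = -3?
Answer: -3173/2 ≈ -1586.5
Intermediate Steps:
T = 11 (T = 9 + 2 = 11)
D(V, A) = -3 + V
n(L) = -½ (n(L) = 1/(-2) = -½)
B(Z, o) = 21/2 (B(Z, o) = (-½ + 11)*1 = (21/2)*1 = 21/2)
B(D(-13, 2), -141) + (-16551 + 14954) = 21/2 + (-16551 + 14954) = 21/2 - 1597 = -3173/2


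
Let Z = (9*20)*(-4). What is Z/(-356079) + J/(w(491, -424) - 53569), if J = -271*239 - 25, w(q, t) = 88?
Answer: 2567809894/2115940111 ≈ 1.2136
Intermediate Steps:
Z = -720 (Z = 180*(-4) = -720)
J = -64794 (J = -64769 - 25 = -64794)
Z/(-356079) + J/(w(491, -424) - 53569) = -720/(-356079) - 64794/(88 - 53569) = -720*(-1/356079) - 64794/(-53481) = 240/118693 - 64794*(-1/53481) = 240/118693 + 21598/17827 = 2567809894/2115940111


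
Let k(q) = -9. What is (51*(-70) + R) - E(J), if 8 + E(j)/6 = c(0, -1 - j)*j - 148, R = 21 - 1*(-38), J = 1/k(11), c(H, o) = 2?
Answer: -7721/3 ≈ -2573.7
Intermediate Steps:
J = -⅑ (J = 1/(-9) = -⅑ ≈ -0.11111)
R = 59 (R = 21 + 38 = 59)
E(j) = -936 + 12*j (E(j) = -48 + 6*(2*j - 148) = -48 + 6*(-148 + 2*j) = -48 + (-888 + 12*j) = -936 + 12*j)
(51*(-70) + R) - E(J) = (51*(-70) + 59) - (-936 + 12*(-⅑)) = (-3570 + 59) - (-936 - 4/3) = -3511 - 1*(-2812/3) = -3511 + 2812/3 = -7721/3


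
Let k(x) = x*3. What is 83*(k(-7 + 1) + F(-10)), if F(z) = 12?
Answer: -498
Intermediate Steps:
k(x) = 3*x
83*(k(-7 + 1) + F(-10)) = 83*(3*(-7 + 1) + 12) = 83*(3*(-6) + 12) = 83*(-18 + 12) = 83*(-6) = -498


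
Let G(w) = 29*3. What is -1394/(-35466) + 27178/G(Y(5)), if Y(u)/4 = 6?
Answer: 53556457/171419 ≈ 312.43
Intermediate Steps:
Y(u) = 24 (Y(u) = 4*6 = 24)
G(w) = 87
-1394/(-35466) + 27178/G(Y(5)) = -1394/(-35466) + 27178/87 = -1394*(-1/35466) + 27178*(1/87) = 697/17733 + 27178/87 = 53556457/171419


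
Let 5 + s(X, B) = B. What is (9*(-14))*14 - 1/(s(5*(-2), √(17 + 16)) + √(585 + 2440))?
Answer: -4351838/2467 + √33/2467 ≈ -1764.0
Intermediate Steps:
s(X, B) = -5 + B
(9*(-14))*14 - 1/(s(5*(-2), √(17 + 16)) + √(585 + 2440)) = (9*(-14))*14 - 1/((-5 + √(17 + 16)) + √(585 + 2440)) = -126*14 - 1/((-5 + √33) + √3025) = -1764 - 1/((-5 + √33) + 55) = -1764 - 1/(50 + √33)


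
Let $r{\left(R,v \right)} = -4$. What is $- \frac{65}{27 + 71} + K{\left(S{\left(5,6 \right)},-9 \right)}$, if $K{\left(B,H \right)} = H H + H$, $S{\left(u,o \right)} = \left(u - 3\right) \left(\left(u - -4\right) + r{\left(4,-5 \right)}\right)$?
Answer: $\frac{6991}{98} \approx 71.337$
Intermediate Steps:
$S{\left(u,o \right)} = u \left(-3 + u\right)$ ($S{\left(u,o \right)} = \left(u - 3\right) \left(\left(u - -4\right) - 4\right) = \left(-3 + u\right) \left(\left(u + 4\right) - 4\right) = \left(-3 + u\right) \left(\left(4 + u\right) - 4\right) = \left(-3 + u\right) u = u \left(-3 + u\right)$)
$K{\left(B,H \right)} = H + H^{2}$ ($K{\left(B,H \right)} = H^{2} + H = H + H^{2}$)
$- \frac{65}{27 + 71} + K{\left(S{\left(5,6 \right)},-9 \right)} = - \frac{65}{27 + 71} - 9 \left(1 - 9\right) = - \frac{65}{98} - -72 = \left(-65\right) \frac{1}{98} + 72 = - \frac{65}{98} + 72 = \frac{6991}{98}$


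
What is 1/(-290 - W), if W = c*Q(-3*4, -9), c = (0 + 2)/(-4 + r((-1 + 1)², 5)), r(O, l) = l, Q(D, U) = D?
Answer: -1/266 ≈ -0.0037594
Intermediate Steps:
c = 2 (c = (0 + 2)/(-4 + 5) = 2/1 = 2*1 = 2)
W = -24 (W = 2*(-3*4) = 2*(-12) = -24)
1/(-290 - W) = 1/(-290 - 1*(-24)) = 1/(-290 + 24) = 1/(-266) = -1/266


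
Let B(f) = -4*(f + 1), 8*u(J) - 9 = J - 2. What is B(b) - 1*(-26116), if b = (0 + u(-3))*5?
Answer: 26102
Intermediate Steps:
u(J) = 7/8 + J/8 (u(J) = 9/8 + (J - 2)/8 = 9/8 + (-2 + J)/8 = 9/8 + (-¼ + J/8) = 7/8 + J/8)
b = 5/2 (b = (0 + (7/8 + (⅛)*(-3)))*5 = (0 + (7/8 - 3/8))*5 = (0 + ½)*5 = (½)*5 = 5/2 ≈ 2.5000)
B(f) = -4 - 4*f (B(f) = -4*(1 + f) = -4 - 4*f)
B(b) - 1*(-26116) = (-4 - 4*5/2) - 1*(-26116) = (-4 - 10) + 26116 = -14 + 26116 = 26102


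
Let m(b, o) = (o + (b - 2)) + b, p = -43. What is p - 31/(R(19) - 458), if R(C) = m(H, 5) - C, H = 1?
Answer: -20265/472 ≈ -42.934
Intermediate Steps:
m(b, o) = -2 + o + 2*b (m(b, o) = (o + (-2 + b)) + b = (-2 + b + o) + b = -2 + o + 2*b)
R(C) = 5 - C (R(C) = (-2 + 5 + 2*1) - C = (-2 + 5 + 2) - C = 5 - C)
p - 31/(R(19) - 458) = -43 - 31/((5 - 1*19) - 458) = -43 - 31/((5 - 19) - 458) = -43 - 31/(-14 - 458) = -43 - 31/(-472) = -43 - 31*(-1/472) = -43 + 31/472 = -20265/472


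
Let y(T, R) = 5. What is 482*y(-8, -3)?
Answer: 2410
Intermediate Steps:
482*y(-8, -3) = 482*5 = 2410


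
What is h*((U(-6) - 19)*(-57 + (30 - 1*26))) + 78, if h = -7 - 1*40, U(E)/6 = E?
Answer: -136927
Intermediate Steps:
U(E) = 6*E
h = -47 (h = -7 - 40 = -47)
h*((U(-6) - 19)*(-57 + (30 - 1*26))) + 78 = -47*(6*(-6) - 19)*(-57 + (30 - 1*26)) + 78 = -47*(-36 - 19)*(-57 + (30 - 26)) + 78 = -(-2585)*(-57 + 4) + 78 = -(-2585)*(-53) + 78 = -47*2915 + 78 = -137005 + 78 = -136927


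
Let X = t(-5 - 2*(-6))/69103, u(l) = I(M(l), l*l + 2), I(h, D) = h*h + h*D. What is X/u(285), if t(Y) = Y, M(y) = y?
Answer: 7/1605326264760 ≈ 4.3605e-12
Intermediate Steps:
I(h, D) = h² + D*h
u(l) = l*(2 + l + l²) (u(l) = l*((l*l + 2) + l) = l*((l² + 2) + l) = l*((2 + l²) + l) = l*(2 + l + l²))
X = 7/69103 (X = (-5 - 2*(-6))/69103 = (-5 + 12)*(1/69103) = 7*(1/69103) = 7/69103 ≈ 0.00010130)
X/u(285) = 7/(69103*((285*(2 + 285 + 285²)))) = 7/(69103*((285*(2 + 285 + 81225)))) = 7/(69103*((285*81512))) = (7/69103)/23230920 = (7/69103)*(1/23230920) = 7/1605326264760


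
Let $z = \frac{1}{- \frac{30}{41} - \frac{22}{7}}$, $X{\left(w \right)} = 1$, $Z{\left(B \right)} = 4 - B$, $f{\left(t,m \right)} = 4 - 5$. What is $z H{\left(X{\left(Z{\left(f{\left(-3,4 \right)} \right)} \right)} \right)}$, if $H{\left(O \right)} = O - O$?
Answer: $0$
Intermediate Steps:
$f{\left(t,m \right)} = -1$ ($f{\left(t,m \right)} = 4 - 5 = -1$)
$H{\left(O \right)} = 0$
$z = - \frac{287}{1112}$ ($z = \frac{1}{\left(-30\right) \frac{1}{41} - \frac{22}{7}} = \frac{1}{- \frac{30}{41} - \frac{22}{7}} = \frac{1}{- \frac{1112}{287}} = - \frac{287}{1112} \approx -0.25809$)
$z H{\left(X{\left(Z{\left(f{\left(-3,4 \right)} \right)} \right)} \right)} = \left(- \frac{287}{1112}\right) 0 = 0$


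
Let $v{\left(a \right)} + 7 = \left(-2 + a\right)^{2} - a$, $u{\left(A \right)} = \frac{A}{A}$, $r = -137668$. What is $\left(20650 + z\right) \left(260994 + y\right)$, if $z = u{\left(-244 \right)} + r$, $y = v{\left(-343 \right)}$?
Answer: $-44508001035$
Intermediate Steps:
$u{\left(A \right)} = 1$
$v{\left(a \right)} = -7 + \left(-2 + a\right)^{2} - a$ ($v{\left(a \right)} = -7 - \left(a - \left(-2 + a\right)^{2}\right) = -7 + \left(-2 + a\right)^{2} - a$)
$y = 119361$ ($y = -7 + \left(-2 - 343\right)^{2} - -343 = -7 + \left(-345\right)^{2} + 343 = -7 + 119025 + 343 = 119361$)
$z = -137667$ ($z = 1 - 137668 = -137667$)
$\left(20650 + z\right) \left(260994 + y\right) = \left(20650 - 137667\right) \left(260994 + 119361\right) = \left(-117017\right) 380355 = -44508001035$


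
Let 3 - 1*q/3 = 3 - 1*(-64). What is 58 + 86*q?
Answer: -16454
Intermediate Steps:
q = -192 (q = 9 - 3*(3 - 1*(-64)) = 9 - 3*(3 + 64) = 9 - 3*67 = 9 - 201 = -192)
58 + 86*q = 58 + 86*(-192) = 58 - 16512 = -16454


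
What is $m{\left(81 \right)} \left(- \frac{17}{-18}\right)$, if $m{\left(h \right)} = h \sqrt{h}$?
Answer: $\frac{1377}{2} \approx 688.5$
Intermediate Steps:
$m{\left(h \right)} = h^{\frac{3}{2}}$
$m{\left(81 \right)} \left(- \frac{17}{-18}\right) = 81^{\frac{3}{2}} \left(- \frac{17}{-18}\right) = 729 \left(\left(-17\right) \left(- \frac{1}{18}\right)\right) = 729 \cdot \frac{17}{18} = \frac{1377}{2}$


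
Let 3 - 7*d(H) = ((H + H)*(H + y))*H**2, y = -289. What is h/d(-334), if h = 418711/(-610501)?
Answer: 2930977/28342869841591681 ≈ 1.0341e-10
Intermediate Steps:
d(H) = 3/7 - 2*H**3*(-289 + H)/7 (d(H) = 3/7 - (H + H)*(H - 289)*H**2/7 = 3/7 - (2*H)*(-289 + H)*H**2/7 = 3/7 - 2*H*(-289 + H)*H**2/7 = 3/7 - 2*H**3*(-289 + H)/7)
h = -418711/610501 (h = 418711*(-1/610501) = -418711/610501 ≈ -0.68585)
h/d(-334) = -418711/(610501*(3/7 - 2/7*(-334)**4 + (578/7)*(-334)**3)) = -418711/(610501*(3/7 - 2/7*12444741136 + (578/7)*(-37259704))) = -418711/(610501*(3/7 - 24889482272/7 - 21536108912/7)) = -418711/(610501*(-46425591181/7)) = -418711/610501*(-7/46425591181) = 2930977/28342869841591681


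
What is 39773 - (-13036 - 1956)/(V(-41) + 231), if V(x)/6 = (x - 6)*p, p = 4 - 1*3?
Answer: 2013431/51 ≈ 39479.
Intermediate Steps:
p = 1 (p = 4 - 3 = 1)
V(x) = -36 + 6*x (V(x) = 6*((x - 6)*1) = 6*((-6 + x)*1) = 6*(-6 + x) = -36 + 6*x)
39773 - (-13036 - 1956)/(V(-41) + 231) = 39773 - (-13036 - 1956)/((-36 + 6*(-41)) + 231) = 39773 - (-14992)/((-36 - 246) + 231) = 39773 - (-14992)/(-282 + 231) = 39773 - (-14992)/(-51) = 39773 - (-14992)*(-1)/51 = 39773 - 1*14992/51 = 39773 - 14992/51 = 2013431/51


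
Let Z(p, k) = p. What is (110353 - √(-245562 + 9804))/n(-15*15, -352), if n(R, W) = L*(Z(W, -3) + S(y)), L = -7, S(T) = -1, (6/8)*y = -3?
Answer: 110353/2471 - I*√235758/2471 ≈ 44.659 - 0.1965*I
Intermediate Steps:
y = -4 (y = (4/3)*(-3) = -4)
n(R, W) = 7 - 7*W (n(R, W) = -7*(W - 1) = -7*(-1 + W) = 7 - 7*W)
(110353 - √(-245562 + 9804))/n(-15*15, -352) = (110353 - √(-245562 + 9804))/(7 - 7*(-352)) = (110353 - √(-235758))/(7 + 2464) = (110353 - I*√235758)/2471 = (110353 - I*√235758)*(1/2471) = 110353/2471 - I*√235758/2471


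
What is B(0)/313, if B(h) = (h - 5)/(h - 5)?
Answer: 1/313 ≈ 0.0031949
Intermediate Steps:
B(h) = 1 (B(h) = (-5 + h)/(-5 + h) = 1)
B(0)/313 = 1/313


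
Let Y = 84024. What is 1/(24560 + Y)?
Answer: 1/108584 ≈ 9.2095e-6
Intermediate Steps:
1/(24560 + Y) = 1/(24560 + 84024) = 1/108584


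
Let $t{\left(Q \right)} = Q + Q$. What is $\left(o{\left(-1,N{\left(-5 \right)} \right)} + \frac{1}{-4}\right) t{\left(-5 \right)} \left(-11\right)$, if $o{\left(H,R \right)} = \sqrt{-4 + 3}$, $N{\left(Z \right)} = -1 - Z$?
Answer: $- \frac{55}{2} + 110 i \approx -27.5 + 110.0 i$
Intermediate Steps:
$o{\left(H,R \right)} = i$ ($o{\left(H,R \right)} = \sqrt{-1} = i$)
$t{\left(Q \right)} = 2 Q$
$\left(o{\left(-1,N{\left(-5 \right)} \right)} + \frac{1}{-4}\right) t{\left(-5 \right)} \left(-11\right) = \left(i + \frac{1}{-4}\right) 2 \left(-5\right) \left(-11\right) = \left(i - \frac{1}{4}\right) \left(-10\right) \left(-11\right) = \left(- \frac{1}{4} + i\right) \left(-10\right) \left(-11\right) = \left(\frac{5}{2} - 10 i\right) \left(-11\right) = - \frac{55}{2} + 110 i$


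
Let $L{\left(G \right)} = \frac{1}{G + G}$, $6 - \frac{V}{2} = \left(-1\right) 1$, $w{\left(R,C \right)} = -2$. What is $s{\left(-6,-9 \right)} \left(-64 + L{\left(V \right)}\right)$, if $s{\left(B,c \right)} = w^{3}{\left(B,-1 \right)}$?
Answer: $\frac{3582}{7} \approx 511.71$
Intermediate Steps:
$V = 14$ ($V = 12 - 2 \left(\left(-1\right) 1\right) = 12 - -2 = 12 + 2 = 14$)
$s{\left(B,c \right)} = -8$ ($s{\left(B,c \right)} = \left(-2\right)^{3} = -8$)
$L{\left(G \right)} = \frac{1}{2 G}$
$s{\left(-6,-9 \right)} \left(-64 + L{\left(V \right)}\right) = - 8 \left(-64 + \frac{1}{2 \cdot 14}\right) = - 8 \left(-64 + \frac{1}{2} \cdot \frac{1}{14}\right) = - 8 \left(-64 + \frac{1}{28}\right) = \left(-8\right) \left(- \frac{1791}{28}\right) = \frac{3582}{7}$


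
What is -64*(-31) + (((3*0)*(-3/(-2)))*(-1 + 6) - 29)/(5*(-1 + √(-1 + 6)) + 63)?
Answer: 6424494/3239 + 145*√5/3239 ≈ 1983.6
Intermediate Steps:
-64*(-31) + (((3*0)*(-3/(-2)))*(-1 + 6) - 29)/(5*(-1 + √(-1 + 6)) + 63) = 1984 + ((0*(-3*(-½)))*5 - 29)/(5*(-1 + √5) + 63) = 1984 + ((0*(3/2))*5 - 29)/((-5 + 5*√5) + 63) = 1984 + (0*5 - 29)/(58 + 5*√5) = 1984 + (0 - 29)/(58 + 5*√5) = 1984 - 29/(58 + 5*√5)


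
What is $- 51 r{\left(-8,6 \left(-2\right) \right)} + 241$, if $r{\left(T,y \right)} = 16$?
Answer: $-575$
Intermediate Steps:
$- 51 r{\left(-8,6 \left(-2\right) \right)} + 241 = \left(-51\right) 16 + 241 = -816 + 241 = -575$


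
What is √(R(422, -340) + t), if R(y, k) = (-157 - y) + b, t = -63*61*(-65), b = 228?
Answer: 78*√41 ≈ 499.44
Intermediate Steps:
t = 249795 (t = -3843*(-65) = 249795)
R(y, k) = 71 - y (R(y, k) = (-157 - y) + 228 = 71 - y)
√(R(422, -340) + t) = √((71 - 1*422) + 249795) = √((71 - 422) + 249795) = √(-351 + 249795) = √249444 = 78*√41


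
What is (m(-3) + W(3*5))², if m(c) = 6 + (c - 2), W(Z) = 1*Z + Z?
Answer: 961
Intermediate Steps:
W(Z) = 2*Z (W(Z) = Z + Z = 2*Z)
m(c) = 4 + c (m(c) = 6 + (-2 + c) = 4 + c)
(m(-3) + W(3*5))² = ((4 - 3) + 2*(3*5))² = (1 + 2*15)² = (1 + 30)² = 31² = 961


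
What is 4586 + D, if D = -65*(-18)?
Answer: 5756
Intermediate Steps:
D = 1170
4586 + D = 4586 + 1170 = 5756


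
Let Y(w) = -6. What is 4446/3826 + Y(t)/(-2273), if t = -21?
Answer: 5064357/4348249 ≈ 1.1647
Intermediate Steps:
4446/3826 + Y(t)/(-2273) = 4446/3826 - 6/(-2273) = 4446*(1/3826) - 6*(-1/2273) = 2223/1913 + 6/2273 = 5064357/4348249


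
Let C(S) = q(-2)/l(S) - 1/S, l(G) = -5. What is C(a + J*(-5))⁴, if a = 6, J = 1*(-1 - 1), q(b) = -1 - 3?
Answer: 12117361/40960000 ≈ 0.29583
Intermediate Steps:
q(b) = -4
J = -2 (J = 1*(-2) = -2)
C(S) = ⅘ - 1/S (C(S) = -4/(-5) - 1/S = -4*(-⅕) - 1/S = ⅘ - 1/S)
C(a + J*(-5))⁴ = (⅘ - 1/(6 - 2*(-5)))⁴ = (⅘ - 1/(6 + 10))⁴ = (⅘ - 1/16)⁴ = (59/80)⁴ = 12117361/40960000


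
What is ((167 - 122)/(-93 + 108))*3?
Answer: 9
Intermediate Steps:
((167 - 122)/(-93 + 108))*3 = (45/15)*3 = (45*(1/15))*3 = 3*3 = 9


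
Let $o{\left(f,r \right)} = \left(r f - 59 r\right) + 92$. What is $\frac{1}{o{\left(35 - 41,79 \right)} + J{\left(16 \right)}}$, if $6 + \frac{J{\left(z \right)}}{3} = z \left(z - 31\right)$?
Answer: $- \frac{1}{5781} \approx -0.00017298$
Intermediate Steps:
$J{\left(z \right)} = -18 + 3 z \left(-31 + z\right)$ ($J{\left(z \right)} = -18 + 3 z \left(z - 31\right) = -18 + 3 z \left(-31 + z\right)$)
$o{\left(f,r \right)} = 92 - 59 r + f r$ ($o{\left(f,r \right)} = \left(f r - 59 r\right) + 92 = \left(- 59 r + f r\right) + 92 = 92 - 59 r + f r$)
$\frac{1}{o{\left(35 - 41,79 \right)} + J{\left(16 \right)}} = \frac{1}{\left(92 - 4661 + \left(35 - 41\right) 79\right) - \left(1506 - 768\right)} = \frac{1}{\left(92 - 4661 + \left(35 - 41\right) 79\right) - 738} = \frac{1}{\left(92 - 4661 - 474\right) - 738} = \frac{1}{-5043 - 738} = \frac{1}{-5781} = - \frac{1}{5781}$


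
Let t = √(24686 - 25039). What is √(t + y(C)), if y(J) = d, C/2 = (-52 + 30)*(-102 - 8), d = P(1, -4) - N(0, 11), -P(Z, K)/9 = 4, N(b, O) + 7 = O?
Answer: √(-40 + I*√353) ≈ 1.4479 + 6.4882*I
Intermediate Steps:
N(b, O) = -7 + O
P(Z, K) = -36 (P(Z, K) = -9*4 = -36)
t = I*√353 (t = √(-353) = I*√353 ≈ 18.788*I)
d = -40 (d = -36 - (-7 + 11) = -36 - 1*4 = -36 - 4 = -40)
C = 4840 (C = 2*((-52 + 30)*(-102 - 8)) = 2*(-22*(-110)) = 2*2420 = 4840)
y(J) = -40
√(t + y(C)) = √(I*√353 - 40) = √(-40 + I*√353)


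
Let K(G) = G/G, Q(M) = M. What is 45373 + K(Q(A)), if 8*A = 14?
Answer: 45374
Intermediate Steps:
A = 7/4 (A = (1/8)*14 = 7/4 ≈ 1.7500)
K(G) = 1
45373 + K(Q(A)) = 45373 + 1 = 45374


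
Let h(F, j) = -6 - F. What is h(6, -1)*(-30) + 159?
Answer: 519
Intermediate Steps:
h(6, -1)*(-30) + 159 = (-6 - 1*6)*(-30) + 159 = (-6 - 6)*(-30) + 159 = -12*(-30) + 159 = 360 + 159 = 519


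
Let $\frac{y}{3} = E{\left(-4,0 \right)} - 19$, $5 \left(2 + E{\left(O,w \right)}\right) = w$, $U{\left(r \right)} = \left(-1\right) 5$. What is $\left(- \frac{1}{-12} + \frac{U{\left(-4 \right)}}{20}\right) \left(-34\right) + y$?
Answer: $- \frac{172}{3} \approx -57.333$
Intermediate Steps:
$U{\left(r \right)} = -5$
$E{\left(O,w \right)} = -2 + \frac{w}{5}$
$y = -63$ ($y = 3 \left(\left(-2 + \frac{1}{5} \cdot 0\right) - 19\right) = 3 \left(\left(-2 + 0\right) - 19\right) = 3 \left(-2 - 19\right) = 3 \left(-21\right) = -63$)
$\left(- \frac{1}{-12} + \frac{U{\left(-4 \right)}}{20}\right) \left(-34\right) + y = \left(- \frac{1}{-12} - \frac{5}{20}\right) \left(-34\right) - 63 = \left(\left(-1\right) \left(- \frac{1}{12}\right) - \frac{1}{4}\right) \left(-34\right) - 63 = \left(\frac{1}{12} - \frac{1}{4}\right) \left(-34\right) - 63 = \left(- \frac{1}{6}\right) \left(-34\right) - 63 = \frac{17}{3} - 63 = - \frac{172}{3}$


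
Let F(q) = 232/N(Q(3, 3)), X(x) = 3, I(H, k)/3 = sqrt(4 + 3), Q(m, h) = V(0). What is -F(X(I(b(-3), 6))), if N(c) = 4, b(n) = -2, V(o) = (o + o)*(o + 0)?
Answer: -58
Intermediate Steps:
V(o) = 2*o**2 (V(o) = (2*o)*o = 2*o**2)
Q(m, h) = 0 (Q(m, h) = 2*0**2 = 2*0 = 0)
I(H, k) = 3*sqrt(7) (I(H, k) = 3*sqrt(4 + 3) = 3*sqrt(7))
F(q) = 58 (F(q) = 232/4 = 232*(1/4) = 58)
-F(X(I(b(-3), 6))) = -1*58 = -58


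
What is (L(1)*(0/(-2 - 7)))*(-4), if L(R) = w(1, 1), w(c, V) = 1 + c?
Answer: 0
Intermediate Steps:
L(R) = 2 (L(R) = 1 + 1 = 2)
(L(1)*(0/(-2 - 7)))*(-4) = (2*(0/(-2 - 7)))*(-4) = (2*(0/(-9)))*(-4) = (2*(0*(-⅑)))*(-4) = (2*0)*(-4) = 0*(-4) = 0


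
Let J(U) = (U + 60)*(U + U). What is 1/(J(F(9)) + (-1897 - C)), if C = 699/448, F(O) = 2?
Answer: -448/739451 ≈ -0.00060586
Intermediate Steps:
C = 699/448 (C = 699*(1/448) = 699/448 ≈ 1.5603)
J(U) = 2*U*(60 + U) (J(U) = (60 + U)*(2*U) = 2*U*(60 + U))
1/(J(F(9)) + (-1897 - C)) = 1/(2*2*(60 + 2) + (-1897 - 1*699/448)) = 1/(2*2*62 + (-1897 - 699/448)) = 1/(248 - 850555/448) = 1/(-739451/448) = -448/739451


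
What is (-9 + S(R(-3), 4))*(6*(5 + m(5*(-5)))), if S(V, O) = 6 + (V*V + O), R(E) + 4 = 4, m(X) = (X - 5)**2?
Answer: 5430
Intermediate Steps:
m(X) = (-5 + X)**2
R(E) = 0 (R(E) = -4 + 4 = 0)
S(V, O) = 6 + O + V**2 (S(V, O) = 6 + (V**2 + O) = 6 + (O + V**2) = 6 + O + V**2)
(-9 + S(R(-3), 4))*(6*(5 + m(5*(-5)))) = (-9 + (6 + 4 + 0**2))*(6*(5 + (-5 + 5*(-5))**2)) = (-9 + (6 + 4 + 0))*(6*(5 + (-5 - 25)**2)) = (-9 + 10)*(6*(5 + (-30)**2)) = 1*(6*(5 + 900)) = 1*(6*905) = 1*5430 = 5430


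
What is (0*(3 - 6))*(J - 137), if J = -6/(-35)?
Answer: 0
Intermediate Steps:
J = 6/35 (J = -6*(-1/35) = 6/35 ≈ 0.17143)
(0*(3 - 6))*(J - 137) = (0*(3 - 6))*(6/35 - 137) = (0*(-3))*(-4789/35) = 0*(-4789/35) = 0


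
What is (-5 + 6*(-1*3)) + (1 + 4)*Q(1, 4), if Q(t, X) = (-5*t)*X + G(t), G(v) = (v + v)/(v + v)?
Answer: -118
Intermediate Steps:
G(v) = 1 (G(v) = (2*v)/((2*v)) = (2*v)*(1/(2*v)) = 1)
Q(t, X) = 1 - 5*X*t (Q(t, X) = (-5*t)*X + 1 = -5*X*t + 1 = 1 - 5*X*t)
(-5 + 6*(-1*3)) + (1 + 4)*Q(1, 4) = (-5 + 6*(-1*3)) + (1 + 4)*(1 - 5*4*1) = (-5 + 6*(-3)) + 5*(1 - 20) = (-5 - 18) + 5*(-19) = -23 - 95 = -118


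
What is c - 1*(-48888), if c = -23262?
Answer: 25626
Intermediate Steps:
c - 1*(-48888) = -23262 - 1*(-48888) = -23262 + 48888 = 25626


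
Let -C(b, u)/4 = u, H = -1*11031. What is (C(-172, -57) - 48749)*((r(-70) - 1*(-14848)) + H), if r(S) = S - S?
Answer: -185204657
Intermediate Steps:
r(S) = 0
H = -11031
C(b, u) = -4*u
(C(-172, -57) - 48749)*((r(-70) - 1*(-14848)) + H) = (-4*(-57) - 48749)*((0 - 1*(-14848)) - 11031) = (228 - 48749)*((0 + 14848) - 11031) = -48521*(14848 - 11031) = -48521*3817 = -185204657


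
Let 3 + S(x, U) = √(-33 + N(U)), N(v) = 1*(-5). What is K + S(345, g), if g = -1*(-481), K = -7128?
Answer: -7131 + I*√38 ≈ -7131.0 + 6.1644*I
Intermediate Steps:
g = 481
N(v) = -5
S(x, U) = -3 + I*√38 (S(x, U) = -3 + √(-33 - 5) = -3 + √(-38) = -3 + I*√38)
K + S(345, g) = -7128 + (-3 + I*√38) = -7131 + I*√38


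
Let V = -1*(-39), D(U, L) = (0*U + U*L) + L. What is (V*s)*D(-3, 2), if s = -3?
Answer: 468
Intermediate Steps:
D(U, L) = L + L*U (D(U, L) = (0 + L*U) + L = L*U + L = L + L*U)
V = 39
(V*s)*D(-3, 2) = (39*(-3))*(2*(1 - 3)) = -234*(-2) = -117*(-4) = 468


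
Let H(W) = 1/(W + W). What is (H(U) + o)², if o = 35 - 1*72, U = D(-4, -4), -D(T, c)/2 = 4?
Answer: 351649/256 ≈ 1373.6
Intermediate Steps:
D(T, c) = -8 (D(T, c) = -2*4 = -8)
U = -8
o = -37 (o = 35 - 72 = -37)
H(W) = 1/(2*W)
(H(U) + o)² = ((½)/(-8) - 37)² = ((½)*(-⅛) - 37)² = (-1/16 - 37)² = (-593/16)² = 351649/256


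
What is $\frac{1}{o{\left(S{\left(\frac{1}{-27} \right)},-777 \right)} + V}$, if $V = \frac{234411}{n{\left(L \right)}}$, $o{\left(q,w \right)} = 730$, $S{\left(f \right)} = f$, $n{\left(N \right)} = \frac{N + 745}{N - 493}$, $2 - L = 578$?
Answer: $- \frac{169}{250461989} \approx -6.7475 \cdot 10^{-7}$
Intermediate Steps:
$L = -576$ ($L = 2 - 578 = -576$)
$n{\left(N \right)} = \frac{745 + N}{-493 + N}$
$V = - \frac{250585359}{169}$ ($V = \frac{234411}{\frac{1}{-493 - 576} \left(745 - 576\right)} = \frac{234411}{\frac{1}{-1069} \cdot 169} = \frac{234411}{\left(- \frac{1}{1069}\right) 169} = \frac{234411}{- \frac{169}{1069}} = 234411 \left(- \frac{1069}{169}\right) = - \frac{250585359}{169} \approx -1.4828 \cdot 10^{6}$)
$\frac{1}{o{\left(S{\left(\frac{1}{-27} \right)},-777 \right)} + V} = \frac{1}{730 - \frac{250585359}{169}} = \frac{1}{- \frac{250461989}{169}} = - \frac{169}{250461989}$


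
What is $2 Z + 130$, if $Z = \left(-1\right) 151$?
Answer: $-172$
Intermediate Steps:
$Z = -151$
$2 Z + 130 = 2 \left(-151\right) + 130 = -302 + 130 = -172$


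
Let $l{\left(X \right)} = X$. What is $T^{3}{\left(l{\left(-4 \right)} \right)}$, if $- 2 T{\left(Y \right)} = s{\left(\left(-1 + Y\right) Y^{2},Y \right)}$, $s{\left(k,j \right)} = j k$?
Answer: $-4096000$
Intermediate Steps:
$T{\left(Y \right)} = - \frac{Y^{3} \left(-1 + Y\right)}{2}$ ($T{\left(Y \right)} = - \frac{Y \left(-1 + Y\right) Y^{2}}{2} = - \frac{Y Y^{2} \left(-1 + Y\right)}{2} = - \frac{Y^{3} \left(-1 + Y\right)}{2}$)
$T^{3}{\left(l{\left(-4 \right)} \right)} = \left(\frac{\left(-4\right)^{3} \left(1 - -4\right)}{2}\right)^{3} = \left(\frac{1}{2} \left(-64\right) \left(1 + 4\right)\right)^{3} = \left(\frac{1}{2} \left(-64\right) 5\right)^{3} = \left(-160\right)^{3} = -4096000$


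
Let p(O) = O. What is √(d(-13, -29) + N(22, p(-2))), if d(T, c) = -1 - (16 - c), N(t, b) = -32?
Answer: I*√78 ≈ 8.8318*I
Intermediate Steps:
d(T, c) = -17 + c (d(T, c) = -1 + (-16 + c) = -17 + c)
√(d(-13, -29) + N(22, p(-2))) = √((-17 - 29) - 32) = √(-46 - 32) = √(-78) = I*√78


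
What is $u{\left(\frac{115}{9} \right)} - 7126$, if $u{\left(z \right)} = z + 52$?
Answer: $- \frac{63551}{9} \approx -7061.2$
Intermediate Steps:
$u{\left(z \right)} = 52 + z$
$u{\left(\frac{115}{9} \right)} - 7126 = \left(52 + \frac{115}{9}\right) - 7126 = \frac{583}{9} - 7126 = - \frac{63551}{9}$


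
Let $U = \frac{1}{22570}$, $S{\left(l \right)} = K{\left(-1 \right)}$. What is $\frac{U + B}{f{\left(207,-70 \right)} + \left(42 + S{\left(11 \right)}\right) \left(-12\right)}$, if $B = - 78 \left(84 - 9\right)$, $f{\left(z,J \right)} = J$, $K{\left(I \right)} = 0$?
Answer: $\frac{132034499}{12955180} \approx 10.192$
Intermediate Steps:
$S{\left(l \right)} = 0$
$U = \frac{1}{22570} \approx 4.4307 \cdot 10^{-5}$
$B = -5850$ ($B = \left(-78\right) 75 = -5850$)
$\frac{U + B}{f{\left(207,-70 \right)} + \left(42 + S{\left(11 \right)}\right) \left(-12\right)} = \frac{\frac{1}{22570} - 5850}{-70 + \left(42 + 0\right) \left(-12\right)} = - \frac{132034499}{22570 \left(-70 + 42 \left(-12\right)\right)} = - \frac{132034499}{22570 \left(-70 - 504\right)} = - \frac{132034499}{22570 \left(-574\right)} = \left(- \frac{132034499}{22570}\right) \left(- \frac{1}{574}\right) = \frac{132034499}{12955180}$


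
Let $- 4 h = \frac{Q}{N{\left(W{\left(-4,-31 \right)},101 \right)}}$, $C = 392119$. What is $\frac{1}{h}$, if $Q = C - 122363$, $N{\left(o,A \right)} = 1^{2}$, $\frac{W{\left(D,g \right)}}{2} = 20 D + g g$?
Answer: $- \frac{1}{67439} \approx -1.4828 \cdot 10^{-5}$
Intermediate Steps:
$W{\left(D,g \right)} = 2 g^{2} + 40 D$ ($W{\left(D,g \right)} = 2 \left(20 D + g g\right) = 2 \left(20 D + g^{2}\right) = 2 \left(g^{2} + 20 D\right) = 2 g^{2} + 40 D$)
$N{\left(o,A \right)} = 1$
$Q = 269756$ ($Q = 392119 - 122363 = 269756$)
$h = -67439$ ($h = - \frac{269756 \cdot 1^{-1}}{4} = - \frac{269756 \cdot 1}{4} = \left(- \frac{1}{4}\right) 269756 = -67439$)
$\frac{1}{h} = \frac{1}{-67439} = - \frac{1}{67439}$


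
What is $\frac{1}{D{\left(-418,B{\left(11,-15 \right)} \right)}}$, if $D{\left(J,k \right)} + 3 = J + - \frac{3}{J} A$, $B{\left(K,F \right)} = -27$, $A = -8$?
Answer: $- \frac{209}{88001} \approx -0.002375$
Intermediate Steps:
$D{\left(J,k \right)} = -3 + J + \frac{24}{J}$ ($D{\left(J,k \right)} = -3 + \left(J + - \frac{3}{J} \left(-8\right)\right) = -3 + \left(J + \frac{24}{J}\right) = -3 + J + \frac{24}{J}$)
$\frac{1}{D{\left(-418,B{\left(11,-15 \right)} \right)}} = \frac{1}{-3 - 418 + \frac{24}{-418}} = \frac{1}{-3 - 418 + 24 \left(- \frac{1}{418}\right)} = \frac{1}{-3 - 418 - \frac{12}{209}} = \frac{1}{- \frac{88001}{209}} = - \frac{209}{88001}$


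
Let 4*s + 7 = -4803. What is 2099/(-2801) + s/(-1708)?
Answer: -433779/9568216 ≈ -0.045335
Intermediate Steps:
s = -2405/2 (s = -7/4 + (¼)*(-4803) = -7/4 - 4803/4 = -2405/2 ≈ -1202.5)
2099/(-2801) + s/(-1708) = 2099/(-2801) - 2405/2/(-1708) = 2099*(-1/2801) - 2405/2*(-1/1708) = -2099/2801 + 2405/3416 = -433779/9568216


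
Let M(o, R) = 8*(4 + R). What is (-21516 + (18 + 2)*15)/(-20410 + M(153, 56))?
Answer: 10608/9965 ≈ 1.0645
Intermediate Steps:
M(o, R) = 32 + 8*R
(-21516 + (18 + 2)*15)/(-20410 + M(153, 56)) = (-21516 + (18 + 2)*15)/(-20410 + (32 + 8*56)) = (-21516 + 20*15)/(-20410 + (32 + 448)) = (-21516 + 300)/(-20410 + 480) = -21216/(-19930) = -21216*(-1/19930) = 10608/9965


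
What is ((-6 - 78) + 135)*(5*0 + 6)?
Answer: 306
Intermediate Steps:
((-6 - 78) + 135)*(5*0 + 6) = (-84 + 135)*(0 + 6) = 51*6 = 306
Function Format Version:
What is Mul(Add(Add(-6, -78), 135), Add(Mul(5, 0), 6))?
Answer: 306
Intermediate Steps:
Mul(Add(Add(-6, -78), 135), Add(Mul(5, 0), 6)) = Mul(Add(-84, 135), Add(0, 6)) = Mul(51, 6) = 306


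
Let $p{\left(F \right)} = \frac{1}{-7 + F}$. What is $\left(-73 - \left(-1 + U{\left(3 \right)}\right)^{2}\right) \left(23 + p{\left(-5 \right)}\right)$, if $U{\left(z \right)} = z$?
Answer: $- \frac{21175}{12} \approx -1764.6$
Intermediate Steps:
$\left(-73 - \left(-1 + U{\left(3 \right)}\right)^{2}\right) \left(23 + p{\left(-5 \right)}\right) = \left(-73 - \left(-1 + 3\right)^{2}\right) \left(23 + \frac{1}{-7 - 5}\right) = \left(-73 - 2^{2}\right) \left(23 + \frac{1}{-12}\right) = \left(-73 - 4\right) \left(23 - \frac{1}{12}\right) = \left(-73 - 4\right) \frac{275}{12} = \left(-77\right) \frac{275}{12} = - \frac{21175}{12}$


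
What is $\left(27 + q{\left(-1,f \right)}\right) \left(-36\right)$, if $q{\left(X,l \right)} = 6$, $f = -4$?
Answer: $-1188$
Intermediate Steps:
$\left(27 + q{\left(-1,f \right)}\right) \left(-36\right) = \left(27 + 6\right) \left(-36\right) = 33 \left(-36\right) = -1188$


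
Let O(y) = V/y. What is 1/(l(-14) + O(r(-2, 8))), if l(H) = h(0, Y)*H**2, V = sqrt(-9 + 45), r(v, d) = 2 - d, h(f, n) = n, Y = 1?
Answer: 1/195 ≈ 0.0051282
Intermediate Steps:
V = 6 (V = sqrt(36) = 6)
l(H) = H**2 (l(H) = 1*H**2 = H**2)
O(y) = 6/y
1/(l(-14) + O(r(-2, 8))) = 1/((-14)**2 + 6/(2 - 1*8)) = 1/(196 + 6/(2 - 8)) = 1/(196 + 6/(-6)) = 1/(196 + 6*(-1/6)) = 1/(196 - 1) = 1/195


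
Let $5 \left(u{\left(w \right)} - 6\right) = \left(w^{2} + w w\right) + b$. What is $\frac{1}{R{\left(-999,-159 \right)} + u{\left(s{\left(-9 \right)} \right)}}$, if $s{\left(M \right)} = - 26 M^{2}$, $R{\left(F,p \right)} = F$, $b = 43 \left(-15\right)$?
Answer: $\frac{5}{8864862} \approx 5.6402 \cdot 10^{-7}$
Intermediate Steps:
$b = -645$
$u{\left(w \right)} = -123 + \frac{2 w^{2}}{5}$ ($u{\left(w \right)} = 6 + \frac{\left(w^{2} + w w\right) - 645}{5} = 6 + \frac{\left(w^{2} + w^{2}\right) - 645}{5} = 6 + \frac{2 w^{2} - 645}{5} = 6 + \frac{-645 + 2 w^{2}}{5} = 6 + \left(-129 + \frac{2 w^{2}}{5}\right) = -123 + \frac{2 w^{2}}{5}$)
$\frac{1}{R{\left(-999,-159 \right)} + u{\left(s{\left(-9 \right)} \right)}} = \frac{1}{-999 - \left(123 - \frac{2 \left(- 26 \left(-9\right)^{2}\right)^{2}}{5}\right)} = \frac{1}{-999 - \left(123 - \frac{2 \left(\left(-26\right) 81\right)^{2}}{5}\right)} = \frac{1}{-999 - \left(123 - \frac{2 \left(-2106\right)^{2}}{5}\right)} = \frac{1}{-999 + \left(-123 + \frac{2}{5} \cdot 4435236\right)} = \frac{1}{-999 + \left(-123 + \frac{8870472}{5}\right)} = \frac{1}{-999 + \frac{8869857}{5}} = \frac{1}{\frac{8864862}{5}} = \frac{5}{8864862}$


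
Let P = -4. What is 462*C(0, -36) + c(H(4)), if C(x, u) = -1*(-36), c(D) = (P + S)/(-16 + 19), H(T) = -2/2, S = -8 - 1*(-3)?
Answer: 16629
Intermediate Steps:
S = -5 (S = -8 + 3 = -5)
H(T) = -1 (H(T) = -2*1/2 = -1)
c(D) = -3 (c(D) = (-4 - 5)/(-16 + 19) = -9/3 = -9*1/3 = -3)
C(x, u) = 36
462*C(0, -36) + c(H(4)) = 462*36 - 3 = 16632 - 3 = 16629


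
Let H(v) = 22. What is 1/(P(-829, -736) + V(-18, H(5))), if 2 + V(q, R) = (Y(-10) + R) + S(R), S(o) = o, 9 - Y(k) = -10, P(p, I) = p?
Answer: -1/768 ≈ -0.0013021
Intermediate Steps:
Y(k) = 19 (Y(k) = 9 - 1*(-10) = 9 + 10 = 19)
V(q, R) = 17 + 2*R (V(q, R) = -2 + ((19 + R) + R) = -2 + (19 + 2*R) = 17 + 2*R)
1/(P(-829, -736) + V(-18, H(5))) = 1/(-829 + (17 + 2*22)) = 1/(-829 + (17 + 44)) = 1/(-829 + 61) = 1/(-768) = -1/768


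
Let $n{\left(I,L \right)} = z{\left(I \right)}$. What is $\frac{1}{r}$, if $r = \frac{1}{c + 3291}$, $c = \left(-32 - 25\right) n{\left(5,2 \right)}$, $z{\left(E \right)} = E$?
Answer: $3006$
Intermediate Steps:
$n{\left(I,L \right)} = I$
$c = -285$ ($c = \left(-32 - 25\right) 5 = \left(-57\right) 5 = -285$)
$r = \frac{1}{3006}$ ($r = \frac{1}{-285 + 3291} = \frac{1}{3006} \approx 0.00033267$)
$\frac{1}{r} = \frac{1}{\frac{1}{3006}} = 3006$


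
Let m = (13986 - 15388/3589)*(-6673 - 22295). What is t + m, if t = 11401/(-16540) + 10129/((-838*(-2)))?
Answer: -2518499491584994909/6218175785 ≈ -4.0502e+8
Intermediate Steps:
m = -1453624842288/3589 (m = (13986 - 15388*1/3589)*(-28968) = (13986 - 15388/3589)*(-28968) = (50180366/3589)*(-28968) = -1453624842288/3589 ≈ -4.0502e+8)
t = 9276599/1732565 (t = 11401*(-1/16540) + 10129/1676 = -11401/16540 + 10129*(1/1676) = -11401/16540 + 10129/1676 = 9276599/1732565 ≈ 5.3543)
t + m = 9276599/1732565 - 1453624842288/3589 = -2518499491584994909/6218175785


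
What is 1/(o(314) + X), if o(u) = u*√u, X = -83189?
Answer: -83189/6889450577 - 314*√314/6889450577 ≈ -1.2882e-5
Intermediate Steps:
o(u) = u^(3/2)
1/(o(314) + X) = 1/(314^(3/2) - 83189) = 1/(314*√314 - 83189) = 1/(-83189 + 314*√314)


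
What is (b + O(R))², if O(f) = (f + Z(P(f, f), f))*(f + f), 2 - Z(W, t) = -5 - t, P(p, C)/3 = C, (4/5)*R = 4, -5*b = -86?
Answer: 876096/25 ≈ 35044.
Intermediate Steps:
b = 86/5 (b = -⅕*(-86) = 86/5 ≈ 17.200)
R = 5 (R = (5/4)*4 = 5)
P(p, C) = 3*C
Z(W, t) = 7 + t (Z(W, t) = 2 - (-5 - t) = 2 + (5 + t) = 7 + t)
O(f) = 2*f*(7 + 2*f) (O(f) = (f + (7 + f))*(f + f) = (7 + 2*f)*(2*f) = 2*f*(7 + 2*f))
(b + O(R))² = (86/5 + 2*5*(7 + 2*5))² = (86/5 + 2*5*(7 + 10))² = (86/5 + 2*5*17)² = (86/5 + 170)² = (936/5)² = 876096/25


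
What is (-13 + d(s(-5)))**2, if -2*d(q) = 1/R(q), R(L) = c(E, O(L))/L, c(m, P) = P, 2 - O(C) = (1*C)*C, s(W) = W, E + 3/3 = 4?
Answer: 363609/2116 ≈ 171.84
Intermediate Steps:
E = 3 (E = -1 + 4 = 3)
O(C) = 2 - C**2 (O(C) = 2 - 1*C*C = 2 - C*C = 2 - C**2)
R(L) = (2 - L**2)/L
d(q) = -1/(2*(-q + 2/q))
(-13 + d(s(-5)))**2 = (-13 + (1/2)*(-5)/(-2 + (-5)**2))**2 = (-13 + (1/2)*(-5)/(-2 + 25))**2 = (-13 + (1/2)*(-5)/23)**2 = (-13 + (1/2)*(-5)*(1/23))**2 = (-13 - 5/46)**2 = (-603/46)**2 = 363609/2116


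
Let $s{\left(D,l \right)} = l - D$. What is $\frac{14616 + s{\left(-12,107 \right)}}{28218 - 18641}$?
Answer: $\frac{14735}{9577} \approx 1.5386$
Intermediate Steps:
$\frac{14616 + s{\left(-12,107 \right)}}{28218 - 18641} = \frac{14616 + \left(107 - -12\right)}{28218 - 18641} = \frac{14616 + \left(107 + 12\right)}{9577} = \left(14616 + 119\right) \frac{1}{9577} = 14735 \cdot \frac{1}{9577} = \frac{14735}{9577}$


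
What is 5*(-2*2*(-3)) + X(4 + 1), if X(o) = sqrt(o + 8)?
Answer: 60 + sqrt(13) ≈ 63.606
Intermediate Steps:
X(o) = sqrt(8 + o)
5*(-2*2*(-3)) + X(4 + 1) = 5*(-2*2*(-3)) + sqrt(8 + (4 + 1)) = 5*(-4*(-3)) + sqrt(8 + 5) = 5*12 + sqrt(13) = 60 + sqrt(13)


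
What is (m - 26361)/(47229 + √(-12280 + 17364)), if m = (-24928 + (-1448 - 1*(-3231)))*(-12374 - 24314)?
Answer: 40102965637371/2230573357 - 1698234798*√1271/2230573357 ≈ 17952.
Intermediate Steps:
m = 849143760 (m = (-24928 + (-1448 + 3231))*(-36688) = (-24928 + 1783)*(-36688) = -23145*(-36688) = 849143760)
(m - 26361)/(47229 + √(-12280 + 17364)) = (849143760 - 26361)/(47229 + √(-12280 + 17364)) = 849117399/(47229 + √5084) = 849117399/(47229 + 2*√1271)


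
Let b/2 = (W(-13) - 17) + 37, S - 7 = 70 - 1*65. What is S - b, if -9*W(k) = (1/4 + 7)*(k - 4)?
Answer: -997/18 ≈ -55.389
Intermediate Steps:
W(k) = 29/9 - 29*k/36 (W(k) = -(1/4 + 7)*(k - 4)/9 = -(1*(1/4) + 7)*(-4 + k)/9 = -(1/4 + 7)*(-4 + k)/9 = -29*(-4 + k)/36 = -(-29 + 29*k/4)/9 = 29/9 - 29*k/36)
S = 12 (S = 7 + (70 - 1*65) = 7 + (70 - 65) = 7 + 5 = 12)
b = 1213/18 (b = 2*(((29/9 - 29/36*(-13)) - 17) + 37) = 2*(((29/9 + 377/36) - 17) + 37) = 2*((493/36 - 17) + 37) = 2*(-119/36 + 37) = 2*(1213/36) = 1213/18 ≈ 67.389)
S - b = 12 - 1*1213/18 = 12 - 1213/18 = -997/18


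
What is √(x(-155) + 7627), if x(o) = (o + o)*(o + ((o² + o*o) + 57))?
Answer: I*√14857493 ≈ 3854.5*I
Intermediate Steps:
x(o) = 2*o*(57 + o + 2*o²) (x(o) = (2*o)*(o + ((o² + o²) + 57)) = (2*o)*(o + (2*o² + 57)) = (2*o)*(o + (57 + 2*o²)) = (2*o)*(57 + o + 2*o²) = 2*o*(57 + o + 2*o²))
√(x(-155) + 7627) = √(2*(-155)*(57 - 155 + 2*(-155)²) + 7627) = √(2*(-155)*(57 - 155 + 2*24025) + 7627) = √(2*(-155)*(57 - 155 + 48050) + 7627) = √(2*(-155)*47952 + 7627) = √(-14865120 + 7627) = √(-14857493) = I*√14857493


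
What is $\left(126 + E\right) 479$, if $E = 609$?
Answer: $352065$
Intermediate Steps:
$\left(126 + E\right) 479 = \left(126 + 609\right) 479 = 735 \cdot 479 = 352065$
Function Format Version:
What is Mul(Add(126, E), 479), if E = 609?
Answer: 352065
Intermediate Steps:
Mul(Add(126, E), 479) = Mul(Add(126, 609), 479) = Mul(735, 479) = 352065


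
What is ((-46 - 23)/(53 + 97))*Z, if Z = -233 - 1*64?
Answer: 6831/50 ≈ 136.62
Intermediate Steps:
Z = -297 (Z = -233 - 64 = -297)
((-46 - 23)/(53 + 97))*Z = ((-46 - 23)/(53 + 97))*(-297) = -69/150*(-297) = -69*1/150*(-297) = -23/50*(-297) = 6831/50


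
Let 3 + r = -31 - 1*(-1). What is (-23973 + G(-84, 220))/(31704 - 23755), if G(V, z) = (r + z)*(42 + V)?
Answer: -31827/7949 ≈ -4.0039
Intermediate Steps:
r = -33 (r = -3 + (-31 - 1*(-1)) = -3 + (-31 + 1) = -3 - 30 = -33)
G(V, z) = (-33 + z)*(42 + V)
(-23973 + G(-84, 220))/(31704 - 23755) = (-23973 + (-1386 - 33*(-84) + 42*220 - 84*220))/(31704 - 23755) = (-23973 + (-1386 + 2772 + 9240 - 18480))/7949 = (-23973 - 7854)*(1/7949) = -31827*1/7949 = -31827/7949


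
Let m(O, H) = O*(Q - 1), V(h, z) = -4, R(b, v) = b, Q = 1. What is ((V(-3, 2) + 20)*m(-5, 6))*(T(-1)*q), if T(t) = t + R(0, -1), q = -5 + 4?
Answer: 0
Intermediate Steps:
q = -1
m(O, H) = 0 (m(O, H) = O*(1 - 1) = O*0 = 0)
T(t) = t (T(t) = t + 0 = t)
((V(-3, 2) + 20)*m(-5, 6))*(T(-1)*q) = ((-4 + 20)*0)*(-1*(-1)) = (16*0)*1 = 0*1 = 0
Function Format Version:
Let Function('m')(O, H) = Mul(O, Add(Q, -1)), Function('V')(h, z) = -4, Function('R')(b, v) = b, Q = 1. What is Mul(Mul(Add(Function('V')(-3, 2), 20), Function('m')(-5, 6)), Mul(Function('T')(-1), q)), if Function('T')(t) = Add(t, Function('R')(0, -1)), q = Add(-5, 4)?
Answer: 0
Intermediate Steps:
q = -1
Function('m')(O, H) = 0 (Function('m')(O, H) = Mul(O, Add(1, -1)) = Mul(O, 0) = 0)
Function('T')(t) = t (Function('T')(t) = Add(t, 0) = t)
Mul(Mul(Add(Function('V')(-3, 2), 20), Function('m')(-5, 6)), Mul(Function('T')(-1), q)) = Mul(Mul(Add(-4, 20), 0), Mul(-1, -1)) = Mul(Mul(16, 0), 1) = Mul(0, 1) = 0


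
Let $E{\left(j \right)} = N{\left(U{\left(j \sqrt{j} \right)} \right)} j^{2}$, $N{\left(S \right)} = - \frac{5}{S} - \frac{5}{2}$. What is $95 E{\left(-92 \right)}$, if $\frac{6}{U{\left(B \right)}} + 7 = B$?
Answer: $\frac{8040800}{3} + \frac{369876800 i \sqrt{23}}{3} \approx 2.6803 \cdot 10^{6} + 5.9129 \cdot 10^{8} i$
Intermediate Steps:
$U{\left(B \right)} = \frac{6}{-7 + B}$
$N{\left(S \right)} = - \frac{5}{2} - \frac{5}{S}$ ($N{\left(S \right)} = - \frac{5}{S} - \frac{5}{2} = - \frac{5}{2} - \frac{5}{S}$)
$E{\left(j \right)} = j^{2} \left(\frac{10}{3} - \frac{5 j^{\frac{3}{2}}}{6}\right)$ ($E{\left(j \right)} = \left(- \frac{5}{2} - \frac{5}{6 \frac{1}{-7 + j \sqrt{j}}}\right) j^{2} = \left(- \frac{5}{2} - \frac{5}{6 \frac{1}{-7 + j^{\frac{3}{2}}}}\right) j^{2} = \left(- \frac{5}{2} - 5 \left(- \frac{7}{6} + \frac{j^{\frac{3}{2}}}{6}\right)\right) j^{2} = \left(- \frac{5}{2} - \left(- \frac{35}{6} + \frac{5 j^{\frac{3}{2}}}{6}\right)\right) j^{2} = \left(\frac{10}{3} - \frac{5 j^{\frac{3}{2}}}{6}\right) j^{2} = j^{2} \left(\frac{10}{3} - \frac{5 j^{\frac{3}{2}}}{6}\right)$)
$95 E{\left(-92 \right)} = 95 \frac{5 \left(-92\right)^{2} \left(4 - \left(-92\right)^{\frac{3}{2}}\right)}{6} = 95 \cdot \frac{5}{6} \cdot 8464 \left(4 - - 184 i \sqrt{23}\right) = 95 \cdot \frac{5}{6} \cdot 8464 \left(4 + 184 i \sqrt{23}\right) = 95 \left(\frac{84640}{3} + \frac{3893440 i \sqrt{23}}{3}\right) = \frac{8040800}{3} + \frac{369876800 i \sqrt{23}}{3}$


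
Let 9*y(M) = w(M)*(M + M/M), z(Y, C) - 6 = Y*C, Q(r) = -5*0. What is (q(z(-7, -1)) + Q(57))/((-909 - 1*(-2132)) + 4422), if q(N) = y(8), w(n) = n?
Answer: 8/5645 ≈ 0.0014172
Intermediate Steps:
Q(r) = 0
z(Y, C) = 6 + C*Y (z(Y, C) = 6 + Y*C = 6 + C*Y)
y(M) = M*(1 + M)/9 (y(M) = (M*(M + M/M))/9 = (M*(M + 1))/9 = (M*(1 + M))/9 = M*(1 + M)/9)
q(N) = 8 (q(N) = (⅑)*8*(1 + 8) = (⅑)*8*9 = 8)
(q(z(-7, -1)) + Q(57))/((-909 - 1*(-2132)) + 4422) = (8 + 0)/((-909 - 1*(-2132)) + 4422) = 8/((-909 + 2132) + 4422) = 8/(1223 + 4422) = 8/5645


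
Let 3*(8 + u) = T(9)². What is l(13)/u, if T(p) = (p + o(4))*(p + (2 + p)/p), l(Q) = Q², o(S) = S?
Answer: 41067/1428472 ≈ 0.028749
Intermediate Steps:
T(p) = (4 + p)*(p + (2 + p)/p) (T(p) = (p + 4)*(p + (2 + p)/p) = (4 + p)*(p + (2 + p)/p))
u = 1428472/243 (u = -8 + (6 + 9² + 5*9 + 8/9)²/3 = -8 + (6 + 81 + 45 + 8*(⅑))²/3 = -8 + (6 + 81 + 45 + 8/9)²/3 = -8 + (1196/9)²/3 = -8 + (⅓)*(1430416/81) = -8 + 1430416/243 = 1428472/243 ≈ 5878.5)
l(13)/u = 13²/(1428472/243) = 169*(243/1428472) = 41067/1428472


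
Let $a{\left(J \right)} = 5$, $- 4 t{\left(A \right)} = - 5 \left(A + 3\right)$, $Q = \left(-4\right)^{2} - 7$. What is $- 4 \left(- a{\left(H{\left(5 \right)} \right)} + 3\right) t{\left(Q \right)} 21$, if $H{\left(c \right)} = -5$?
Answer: $2520$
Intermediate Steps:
$Q = 9$ ($Q = 16 - 7 = 9$)
$t{\left(A \right)} = \frac{15}{4} + \frac{5 A}{4}$ ($t{\left(A \right)} = - \frac{\left(-5\right) \left(A + 3\right)}{4} = - \frac{\left(-5\right) \left(3 + A\right)}{4} = - \frac{-15 - 5 A}{4} = \frac{15}{4} + \frac{5 A}{4}$)
$- 4 \left(- a{\left(H{\left(5 \right)} \right)} + 3\right) t{\left(Q \right)} 21 = - 4 \left(\left(-1\right) 5 + 3\right) \left(\frac{15}{4} + \frac{5}{4} \cdot 9\right) 21 = - 4 \left(-5 + 3\right) \left(\frac{15}{4} + \frac{45}{4}\right) 21 = \left(-4\right) \left(-2\right) 15 \cdot 21 = 8 \cdot 15 \cdot 21 = 120 \cdot 21 = 2520$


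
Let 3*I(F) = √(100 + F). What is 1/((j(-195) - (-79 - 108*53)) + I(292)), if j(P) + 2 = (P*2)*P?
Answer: 105237/8613753631 - 6*√2/8613753631 ≈ 1.2216e-5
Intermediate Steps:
I(F) = √(100 + F)/3
j(P) = -2 + 2*P² (j(P) = -2 + (P*2)*P = -2 + (2*P)*P = -2 + 2*P²)
1/((j(-195) - (-79 - 108*53)) + I(292)) = 1/(((-2 + 2*(-195)²) - (-79 - 108*53)) + √(100 + 292)/3) = 1/(((-2 + 2*38025) - (-79 - 5724)) + √392/3) = 1/(((-2 + 76050) - 1*(-5803)) + (14*√2)/3) = 1/((76048 + 5803) + 14*√2/3) = 1/(81851 + 14*√2/3)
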